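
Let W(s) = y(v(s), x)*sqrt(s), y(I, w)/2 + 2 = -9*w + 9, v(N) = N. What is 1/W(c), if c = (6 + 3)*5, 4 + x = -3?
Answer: sqrt(5)/2100 ≈ 0.0010648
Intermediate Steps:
x = -7 (x = -4 - 3 = -7)
y(I, w) = 14 - 18*w (y(I, w) = -4 + 2*(-9*w + 9) = -4 + 2*(9 - 9*w) = -4 + (18 - 18*w) = 14 - 18*w)
c = 45 (c = 9*5 = 45)
W(s) = 140*sqrt(s) (W(s) = (14 - 18*(-7))*sqrt(s) = (14 + 126)*sqrt(s) = 140*sqrt(s))
1/W(c) = 1/(140*sqrt(45)) = 1/(140*(3*sqrt(5))) = 1/(420*sqrt(5)) = sqrt(5)/2100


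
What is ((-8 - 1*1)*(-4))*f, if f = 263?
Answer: 9468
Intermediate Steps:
((-8 - 1*1)*(-4))*f = ((-8 - 1*1)*(-4))*263 = ((-8 - 1)*(-4))*263 = -9*(-4)*263 = 36*263 = 9468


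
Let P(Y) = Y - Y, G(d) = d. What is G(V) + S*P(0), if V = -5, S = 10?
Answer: -5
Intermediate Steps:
P(Y) = 0
G(V) + S*P(0) = -5 + 10*0 = -5 + 0 = -5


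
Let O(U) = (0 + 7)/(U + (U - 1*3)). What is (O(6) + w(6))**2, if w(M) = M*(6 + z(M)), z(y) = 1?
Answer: 148225/81 ≈ 1829.9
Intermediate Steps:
O(U) = 7/(-3 + 2*U) (O(U) = 7/(U + (U - 3)) = 7/(U + (-3 + U)) = 7/(-3 + 2*U))
w(M) = 7*M (w(M) = M*(6 + 1) = M*7 = 7*M)
(O(6) + w(6))**2 = (7/(-3 + 2*6) + 7*6)**2 = (7/(-3 + 12) + 42)**2 = (7/9 + 42)**2 = (385/9)**2 = 148225/81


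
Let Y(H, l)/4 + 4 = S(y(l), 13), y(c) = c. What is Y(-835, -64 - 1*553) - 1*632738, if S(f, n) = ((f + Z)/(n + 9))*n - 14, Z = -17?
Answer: -6977394/11 ≈ -6.3431e+5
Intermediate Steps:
S(f, n) = -14 + n*(-17 + f)/(9 + n) (S(f, n) = ((f - 17)/(n + 9))*n - 14 = ((-17 + f)/(9 + n))*n - 14 = n*(-17 + f)/(9 + n) - 14 = -14 + n*(-17 + f)/(9 + n))
Y(H, l) = -1234/11 + 26*l/11 (Y(H, l) = -16 + 4*((-126 - 31*13 + l*13)/(9 + 13)) = -16 + 4*((-126 - 403 + 13*l)/22) = -16 + 4*((-529 + 13*l)/22) = -16 + 4*(-529/22 + 13*l/22) = -16 + (-1058/11 + 26*l/11) = -1234/11 + 26*l/11)
Y(-835, -64 - 1*553) - 1*632738 = (-1234/11 + 26*(-64 - 1*553)/11) - 1*632738 = (-1234/11 + 26*(-64 - 553)/11) - 632738 = (-1234/11 + (26/11)*(-617)) - 632738 = (-1234/11 - 16042/11) - 632738 = -17276/11 - 632738 = -6977394/11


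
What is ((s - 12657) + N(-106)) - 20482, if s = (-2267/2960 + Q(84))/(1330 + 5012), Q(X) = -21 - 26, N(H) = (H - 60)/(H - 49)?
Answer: -6428118142951/193980640 ≈ -33138.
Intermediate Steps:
N(H) = (-60 + H)/(-49 + H)
Q(X) = -47
s = -47129/6257440 (s = (-2267/2960 - 47)/(1330 + 5012) = (-2267*1/2960 - 47)/6342 = (-2267/2960 - 47)*(1/6342) = -141387/2960*1/6342 = -47129/6257440 ≈ -0.0075317)
((s - 12657) + N(-106)) - 20482 = ((-47129/6257440 - 12657) + (-60 - 106)/(-49 - 106)) - 20482 = (-79200465209/6257440 - 166/(-155)) - 20482 = (-79200465209/6257440 - 1/155*(-166)) - 20482 = (-79200465209/6257440 + 166/155) - 20482 = -2455006674471/193980640 - 20482 = -6428118142951/193980640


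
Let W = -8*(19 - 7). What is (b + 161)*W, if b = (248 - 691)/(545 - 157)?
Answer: -1488600/97 ≈ -15346.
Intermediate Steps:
b = -443/388 ≈ -1.1418
W = -96 (W = -8*12 = -96)
(b + 161)*W = (-443/388 + 161)*(-96) = (62025/388)*(-96) = -1488600/97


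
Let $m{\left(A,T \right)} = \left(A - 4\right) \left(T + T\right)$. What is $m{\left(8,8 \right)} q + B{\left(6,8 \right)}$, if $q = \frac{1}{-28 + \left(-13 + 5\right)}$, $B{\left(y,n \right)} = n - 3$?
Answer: $\frac{29}{9} \approx 3.2222$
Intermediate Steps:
$B{\left(y,n \right)} = -3 + n$
$m{\left(A,T \right)} = 2 T \left(-4 + A\right)$ ($m{\left(A,T \right)} = \left(-4 + A\right) 2 T = 2 T \left(-4 + A\right)$)
$q = - \frac{1}{36}$ ($q = \frac{1}{-28 - 8} = \frac{1}{-36} = - \frac{1}{36} \approx -0.027778$)
$m{\left(8,8 \right)} q + B{\left(6,8 \right)} = 2 \cdot 8 \left(-4 + 8\right) \left(- \frac{1}{36}\right) + \left(-3 + 8\right) = 2 \cdot 8 \cdot 4 \left(- \frac{1}{36}\right) + 5 = 64 \left(- \frac{1}{36}\right) + 5 = - \frac{16}{9} + 5 = \frac{29}{9}$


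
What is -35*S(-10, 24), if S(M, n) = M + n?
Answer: -490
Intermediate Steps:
-35*S(-10, 24) = -35*(-10 + 24) = -35*14 = -490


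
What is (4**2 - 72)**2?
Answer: 3136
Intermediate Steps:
(4**2 - 72)**2 = (16 - 72)**2 = (-56)**2 = 3136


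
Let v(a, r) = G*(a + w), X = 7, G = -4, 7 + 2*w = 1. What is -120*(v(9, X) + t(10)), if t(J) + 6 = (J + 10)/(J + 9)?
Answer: 66000/19 ≈ 3473.7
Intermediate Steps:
w = -3 (w = -7/2 + (½)*1 = -7/2 + ½ = -3)
t(J) = -6 + (10 + J)/(9 + J) (t(J) = -6 + (J + 10)/(J + 9) = -6 + (10 + J)/(9 + J))
v(a, r) = 12 - 4*a (v(a, r) = -4*(a - 3) = -4*(-3 + a) = 12 - 4*a)
-120*(v(9, X) + t(10)) = -120*((12 - 4*9) + (-44 - 5*10)/(9 + 10)) = -120*((12 - 36) + (-44 - 50)/19) = -120*(-24 + (1/19)*(-94)) = -120*(-24 - 94/19) = -120*(-550/19) = 66000/19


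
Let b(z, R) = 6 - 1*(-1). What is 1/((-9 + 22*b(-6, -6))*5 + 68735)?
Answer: 1/69460 ≈ 1.4397e-5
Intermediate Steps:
b(z, R) = 7 (b(z, R) = 6 + 1 = 7)
1/((-9 + 22*b(-6, -6))*5 + 68735) = 1/((-9 + 22*7)*5 + 68735) = 1/((-9 + 154)*5 + 68735) = 1/(145*5 + 68735) = 1/(725 + 68735) = 1/69460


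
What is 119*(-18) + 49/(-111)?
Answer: -237811/111 ≈ -2142.4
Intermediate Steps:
119*(-18) + 49/(-111) = -2142 + 49*(-1/111) = -2142 - 49/111 = -237811/111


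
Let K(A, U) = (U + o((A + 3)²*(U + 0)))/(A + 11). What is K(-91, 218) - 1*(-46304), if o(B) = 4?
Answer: 1852049/40 ≈ 46301.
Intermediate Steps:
K(A, U) = (4 + U)/(11 + A) (K(A, U) = (U + 4)/(A + 11) = (4 + U)/(11 + A))
K(-91, 218) - 1*(-46304) = (4 + 218)/(11 - 91) - 1*(-46304) = 222/(-80) + 46304 = -1/80*222 + 46304 = -111/40 + 46304 = 1852049/40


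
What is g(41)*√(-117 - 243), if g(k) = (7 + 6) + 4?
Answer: 102*I*√10 ≈ 322.55*I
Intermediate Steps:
g(k) = 17 (g(k) = 13 + 4 = 17)
g(41)*√(-117 - 243) = 17*√(-117 - 243) = 17*√(-360) = 17*(6*I*√10) = 102*I*√10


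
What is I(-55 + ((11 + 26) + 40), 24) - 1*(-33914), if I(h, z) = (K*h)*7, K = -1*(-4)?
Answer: 34530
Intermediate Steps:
K = 4
I(h, z) = 28*h (I(h, z) = (4*h)*7 = 28*h)
I(-55 + ((11 + 26) + 40), 24) - 1*(-33914) = 28*(-55 + ((11 + 26) + 40)) - 1*(-33914) = 28*(-55 + (37 + 40)) + 33914 = 28*(-55 + 77) + 33914 = 28*22 + 33914 = 616 + 33914 = 34530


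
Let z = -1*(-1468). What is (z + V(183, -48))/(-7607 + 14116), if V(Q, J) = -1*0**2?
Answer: 1468/6509 ≈ 0.22553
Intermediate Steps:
V(Q, J) = 0 (V(Q, J) = -1*0 = 0)
z = 1468
(z + V(183, -48))/(-7607 + 14116) = (1468 + 0)/(-7607 + 14116) = 1468/6509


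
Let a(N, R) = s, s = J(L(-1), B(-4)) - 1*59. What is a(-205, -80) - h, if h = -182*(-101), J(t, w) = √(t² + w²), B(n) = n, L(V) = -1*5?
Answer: -18441 + √41 ≈ -18435.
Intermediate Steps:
L(V) = -5
s = -59 + √41 (s = √((-5)² + (-4)²) - 1*59 = √(25 + 16) - 59 = √41 - 59 = -59 + √41 ≈ -52.597)
a(N, R) = -59 + √41
h = 18382
a(-205, -80) - h = (-59 + √41) - 1*18382 = (-59 + √41) - 18382 = -18441 + √41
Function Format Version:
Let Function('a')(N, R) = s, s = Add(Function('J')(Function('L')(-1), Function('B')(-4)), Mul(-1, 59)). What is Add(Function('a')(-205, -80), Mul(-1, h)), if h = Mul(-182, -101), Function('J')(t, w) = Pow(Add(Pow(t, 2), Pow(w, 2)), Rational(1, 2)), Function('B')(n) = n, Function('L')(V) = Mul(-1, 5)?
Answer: Add(-18441, Pow(41, Rational(1, 2))) ≈ -18435.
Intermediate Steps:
Function('L')(V) = -5
s = Add(-59, Pow(41, Rational(1, 2))) (s = Add(Pow(Add(Pow(-5, 2), Pow(-4, 2)), Rational(1, 2)), Mul(-1, 59)) = Add(Pow(Add(25, 16), Rational(1, 2)), -59) = Add(Pow(41, Rational(1, 2)), -59) = Add(-59, Pow(41, Rational(1, 2))) ≈ -52.597)
Function('a')(N, R) = Add(-59, Pow(41, Rational(1, 2)))
h = 18382
Add(Function('a')(-205, -80), Mul(-1, h)) = Add(Add(-59, Pow(41, Rational(1, 2))), Mul(-1, 18382)) = Add(Add(-59, Pow(41, Rational(1, 2))), -18382) = Add(-18441, Pow(41, Rational(1, 2)))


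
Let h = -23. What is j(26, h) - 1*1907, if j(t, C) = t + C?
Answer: -1904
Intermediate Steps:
j(t, C) = C + t
j(26, h) - 1*1907 = (-23 + 26) - 1*1907 = 3 - 1907 = -1904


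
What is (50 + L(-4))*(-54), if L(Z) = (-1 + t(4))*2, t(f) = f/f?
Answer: -2700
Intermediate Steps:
t(f) = 1
L(Z) = 0 (L(Z) = (-1 + 1)*2 = 0*2 = 0)
(50 + L(-4))*(-54) = (50 + 0)*(-54) = 50*(-54) = -2700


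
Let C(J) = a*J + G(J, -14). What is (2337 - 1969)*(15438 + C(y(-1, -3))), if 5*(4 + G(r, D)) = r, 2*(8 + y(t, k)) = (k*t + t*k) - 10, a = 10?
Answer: 5642176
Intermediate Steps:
y(t, k) = -13 + k*t (y(t, k) = -8 + ((k*t + t*k) - 10)/2 = -8 + ((k*t + k*t) - 10)/2 = -8 + (2*k*t - 10)/2 = -8 + (-10 + 2*k*t)/2 = -8 + (-5 + k*t) = -13 + k*t)
G(r, D) = -4 + r/5
C(J) = -4 + 51*J/5 (C(J) = 10*J + (-4 + J/5) = -4 + 51*J/5)
(2337 - 1969)*(15438 + C(y(-1, -3))) = (2337 - 1969)*(15438 + (-4 + 51*(-13 - 3*(-1))/5)) = 368*(15438 + (-4 + 51*(-13 + 3)/5)) = 368*(15438 + (-4 + (51/5)*(-10))) = 368*(15438 + (-4 - 102)) = 368*(15438 - 106) = 368*15332 = 5642176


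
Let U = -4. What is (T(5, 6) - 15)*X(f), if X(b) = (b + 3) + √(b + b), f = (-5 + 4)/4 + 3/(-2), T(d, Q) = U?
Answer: -95/4 - 19*I*√14/2 ≈ -23.75 - 35.546*I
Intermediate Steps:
T(d, Q) = -4
f = -7/4 (f = -1*¼ + 3*(-½) = -¼ - 3/2 = -7/4 ≈ -1.7500)
X(b) = 3 + b + √2*√b (X(b) = (3 + b) + √(2*b) = (3 + b) + √2*√b = 3 + b + √2*√b)
(T(5, 6) - 15)*X(f) = (-4 - 15)*(3 - 7/4 + √2*√(-7/4)) = -19*(3 - 7/4 + √2*(I*√7/2)) = -19*(3 - 7/4 + I*√14/2) = -19*(5/4 + I*√14/2) = -95/4 - 19*I*√14/2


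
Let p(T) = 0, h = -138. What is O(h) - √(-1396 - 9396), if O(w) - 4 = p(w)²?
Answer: 4 - 2*I*√2698 ≈ 4.0 - 103.88*I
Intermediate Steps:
O(w) = 4 (O(w) = 4 + 0² = 4 + 0 = 4)
O(h) - √(-1396 - 9396) = 4 - √(-1396 - 9396) = 4 - √(-10792) = 4 - 2*I*√2698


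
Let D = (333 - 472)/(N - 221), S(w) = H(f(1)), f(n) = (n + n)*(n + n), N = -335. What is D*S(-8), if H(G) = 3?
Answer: 3/4 ≈ 0.75000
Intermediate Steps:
f(n) = 4*n**2 (f(n) = (2*n)*(2*n) = 4*n**2)
S(w) = 3
D = 1/4 (D = (333 - 472)/(-335 - 221) = -139/(-556) = -139*(-1/556) = 1/4 ≈ 0.25000)
D*S(-8) = (1/4)*3 = 3/4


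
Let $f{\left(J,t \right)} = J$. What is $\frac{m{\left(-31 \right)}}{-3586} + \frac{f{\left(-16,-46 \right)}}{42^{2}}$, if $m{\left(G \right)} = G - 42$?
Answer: $\frac{17849}{1581426} \approx 0.011287$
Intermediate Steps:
$m{\left(G \right)} = -42 + G$
$\frac{m{\left(-31 \right)}}{-3586} + \frac{f{\left(-16,-46 \right)}}{42^{2}} = \frac{-42 - 31}{-3586} - \frac{16}{42^{2}} = \left(-73\right) \left(- \frac{1}{3586}\right) - \frac{16}{1764} = \frac{73}{3586} - \frac{4}{441} = \frac{17849}{1581426}$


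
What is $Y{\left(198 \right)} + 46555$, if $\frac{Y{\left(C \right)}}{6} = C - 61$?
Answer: $47377$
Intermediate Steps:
$Y{\left(C \right)} = -366 + 6 C$ ($Y{\left(C \right)} = 6 \left(C - 61\right) = 6 \left(-61 + C\right) = -366 + 6 C$)
$Y{\left(198 \right)} + 46555 = \left(-366 + 6 \cdot 198\right) + 46555 = \left(-366 + 1188\right) + 46555 = 822 + 46555 = 47377$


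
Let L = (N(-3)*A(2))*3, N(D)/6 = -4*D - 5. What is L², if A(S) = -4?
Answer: 254016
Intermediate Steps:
N(D) = -30 - 24*D (N(D) = 6*(-4*D - 5) = 6*(-5 - 4*D) = -30 - 24*D)
L = -504 (L = ((-30 - 24*(-3))*(-4))*3 = ((-30 + 72)*(-4))*3 = (42*(-4))*3 = -168*3 = -504)
L² = (-504)² = 254016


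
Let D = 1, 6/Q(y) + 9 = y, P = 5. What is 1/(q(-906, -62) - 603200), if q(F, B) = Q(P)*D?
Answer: -2/1206403 ≈ -1.6578e-6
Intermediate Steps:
Q(y) = 6/(-9 + y)
q(F, B) = -3/2 (q(F, B) = (6/(-9 + 5))*1 = (6/(-4))*1 = (6*(-1/4))*1 = -3/2*1 = -3/2)
1/(q(-906, -62) - 603200) = 1/(-3/2 - 603200) = 1/(-1206403/2) = -2/1206403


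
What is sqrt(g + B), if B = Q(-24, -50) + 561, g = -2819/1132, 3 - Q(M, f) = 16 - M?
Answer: sqrt(167068767)/566 ≈ 22.837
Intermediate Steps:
Q(M, f) = -13 + M (Q(M, f) = 3 - (16 - M) = 3 + (-16 + M) = -13 + M)
g = -2819/1132 (g = -2819*1/1132 = -2819/1132 ≈ -2.4903)
B = 524 (B = (-13 - 24) + 561 = -37 + 561 = 524)
sqrt(g + B) = sqrt(-2819/1132 + 524) = sqrt(590349/1132) = sqrt(167068767)/566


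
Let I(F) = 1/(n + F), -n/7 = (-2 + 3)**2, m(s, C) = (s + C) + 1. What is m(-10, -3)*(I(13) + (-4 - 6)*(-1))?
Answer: -122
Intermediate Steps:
m(s, C) = 1 + C + s (m(s, C) = (C + s) + 1 = 1 + C + s)
n = -7 (n = -7*(-2 + 3)**2 = -7*1**2 = -7*1 = -7)
I(F) = 1/(-7 + F)
m(-10, -3)*(I(13) + (-4 - 6)*(-1)) = (1 - 3 - 10)*(1/(-7 + 13) + (-4 - 6)*(-1)) = -12*(1/6 - 10*(-1)) = -12*(1/6 + 10) = -12*61/6 = -122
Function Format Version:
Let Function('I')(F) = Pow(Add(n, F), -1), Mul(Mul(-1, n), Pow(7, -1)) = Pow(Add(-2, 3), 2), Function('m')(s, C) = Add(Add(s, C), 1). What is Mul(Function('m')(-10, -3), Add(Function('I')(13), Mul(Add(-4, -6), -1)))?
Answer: -122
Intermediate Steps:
Function('m')(s, C) = Add(1, C, s) (Function('m')(s, C) = Add(Add(C, s), 1) = Add(1, C, s))
n = -7 (n = Mul(-7, Pow(Add(-2, 3), 2)) = Mul(-7, Pow(1, 2)) = Mul(-7, 1) = -7)
Function('I')(F) = Pow(Add(-7, F), -1)
Mul(Function('m')(-10, -3), Add(Function('I')(13), Mul(Add(-4, -6), -1))) = Mul(Add(1, -3, -10), Add(Pow(Add(-7, 13), -1), Mul(Add(-4, -6), -1))) = Mul(-12, Add(Pow(6, -1), Mul(-10, -1))) = Mul(-12, Add(Rational(1, 6), 10)) = Mul(-12, Rational(61, 6)) = -122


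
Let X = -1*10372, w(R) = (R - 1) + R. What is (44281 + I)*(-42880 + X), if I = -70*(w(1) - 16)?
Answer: -2413966412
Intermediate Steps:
w(R) = -1 + 2*R (w(R) = (-1 + R) + R = -1 + 2*R)
I = 1050 (I = -70*((-1 + 2*1) - 16) = -70*((-1 + 2) - 16) = -70*(1 - 16) = -70*(-15) = 1050)
X = -10372
(44281 + I)*(-42880 + X) = (44281 + 1050)*(-42880 - 10372) = 45331*(-53252) = -2413966412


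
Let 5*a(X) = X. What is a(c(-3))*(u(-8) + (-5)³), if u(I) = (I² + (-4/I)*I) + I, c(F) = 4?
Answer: -292/5 ≈ -58.400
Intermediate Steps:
a(X) = X/5
u(I) = -4 + I + I² (u(I) = (I² - 4) + I = (-4 + I²) + I = -4 + I + I²)
a(c(-3))*(u(-8) + (-5)³) = ((⅕)*4)*((-4 - 8 + (-8)²) + (-5)³) = 4*((-4 - 8 + 64) - 125)/5 = 4*(52 - 125)/5 = (⅘)*(-73) = -292/5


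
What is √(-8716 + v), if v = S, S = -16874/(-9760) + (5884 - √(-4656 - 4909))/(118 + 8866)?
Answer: √(-16356018728900235 - 208934150*I*√9565)/1370060 ≈ 5.831e-5 - 93.347*I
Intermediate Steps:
S = 13063991/5480240 - I*√9565/8984 (S = -16874*(-1/9760) + (5884 - √(-9565))/8984 = 8437/4880 + (5884 - I*√9565)*(1/8984) = 8437/4880 + (1471/2246 - I*√9565/8984) = 13063991/5480240 - I*√9565/8984 ≈ 2.3838 - 0.010886*I)
v = 13063991/5480240 - I*√9565/8984 ≈ 2.3838 - 0.010886*I
√(-8716 + v) = √(-8716 + (13063991/5480240 - I*√9565/8984)) = √(-47752707849/5480240 - I*√9565/8984)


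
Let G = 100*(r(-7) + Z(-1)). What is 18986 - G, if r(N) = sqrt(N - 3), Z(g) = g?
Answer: 19086 - 100*I*sqrt(10) ≈ 19086.0 - 316.23*I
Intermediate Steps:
r(N) = sqrt(-3 + N)
G = -100 + 100*I*sqrt(10) (G = 100*(sqrt(-3 - 7) - 1) = 100*(sqrt(-10) - 1) = 100*(I*sqrt(10) - 1) = 100*(-1 + I*sqrt(10)) = -100 + 100*I*sqrt(10) ≈ -100.0 + 316.23*I)
18986 - G = 18986 - (-100 + 100*I*sqrt(10)) = 18986 + (100 - 100*I*sqrt(10)) = 19086 - 100*I*sqrt(10)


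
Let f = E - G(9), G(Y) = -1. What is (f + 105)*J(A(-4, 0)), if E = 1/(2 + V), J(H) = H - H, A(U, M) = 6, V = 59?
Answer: 0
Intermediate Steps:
J(H) = 0
E = 1/61 (E = 1/(2 + 59) = 1/61 ≈ 0.016393)
f = 62/61 (f = 1/61 - 1*(-1) = 1/61 + 1 = 62/61 ≈ 1.0164)
(f + 105)*J(A(-4, 0)) = (62/61 + 105)*0 = (6467/61)*0 = 0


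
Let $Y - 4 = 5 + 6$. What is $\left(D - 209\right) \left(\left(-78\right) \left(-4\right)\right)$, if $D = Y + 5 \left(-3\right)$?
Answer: $-65208$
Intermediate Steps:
$Y = 15$ ($Y = 4 + \left(5 + 6\right) = 4 + 11 = 15$)
$D = 0$ ($D = 15 + 5 \left(-3\right) = 15 - 15 = 0$)
$\left(D - 209\right) \left(\left(-78\right) \left(-4\right)\right) = \left(0 - 209\right) \left(\left(-78\right) \left(-4\right)\right) = \left(-209\right) 312 = -65208$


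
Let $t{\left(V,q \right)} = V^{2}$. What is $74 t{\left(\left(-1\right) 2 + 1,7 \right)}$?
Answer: $74$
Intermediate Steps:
$74 t{\left(\left(-1\right) 2 + 1,7 \right)} = 74 \left(\left(-1\right) 2 + 1\right)^{2} = 74 \left(-2 + 1\right)^{2} = 74 \left(-1\right)^{2} = 74 \cdot 1 = 74$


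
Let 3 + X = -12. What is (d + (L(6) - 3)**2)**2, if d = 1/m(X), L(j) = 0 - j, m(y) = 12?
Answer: 946729/144 ≈ 6574.5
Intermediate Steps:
X = -15 (X = -3 - 12 = -15)
L(j) = -j
d = 1/12 ≈ 0.083333
(d + (L(6) - 3)**2)**2 = (1/12 + (-1*6 - 3)**2)**2 = (1/12 + (-6 - 3)**2)**2 = (1/12 + (-9)**2)**2 = (1/12 + 81)**2 = (973/12)**2 = 946729/144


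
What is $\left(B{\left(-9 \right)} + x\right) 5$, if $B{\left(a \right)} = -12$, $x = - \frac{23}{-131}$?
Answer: $- \frac{7745}{131} \approx -59.122$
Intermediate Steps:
$x = \frac{23}{131}$ ($x = \left(-23\right) \left(- \frac{1}{131}\right) = \frac{23}{131} \approx 0.17557$)
$\left(B{\left(-9 \right)} + x\right) 5 = \left(-12 + \frac{23}{131}\right) 5 = \left(- \frac{1549}{131}\right) 5 = - \frac{7745}{131}$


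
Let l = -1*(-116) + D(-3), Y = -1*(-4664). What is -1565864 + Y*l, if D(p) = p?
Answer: -1038832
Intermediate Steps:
Y = 4664
l = 113 (l = -1*(-116) - 3 = 116 - 3 = 113)
-1565864 + Y*l = -1565864 + 4664*113 = -1565864 + 527032 = -1038832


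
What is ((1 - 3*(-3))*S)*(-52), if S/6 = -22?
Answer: 68640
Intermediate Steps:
S = -132 (S = 6*(-22) = -132)
((1 - 3*(-3))*S)*(-52) = ((1 - 3*(-3))*(-132))*(-52) = ((1 + 9)*(-132))*(-52) = (10*(-132))*(-52) = -1320*(-52) = 68640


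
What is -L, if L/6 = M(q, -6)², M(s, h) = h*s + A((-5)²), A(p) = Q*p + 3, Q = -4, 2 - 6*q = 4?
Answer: -54150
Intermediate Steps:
q = -⅓ (q = ⅓ - ⅙*4 = ⅓ - ⅔ = -⅓ ≈ -0.33333)
A(p) = 3 - 4*p (A(p) = -4*p + 3 = 3 - 4*p)
M(s, h) = -97 + h*s (M(s, h) = h*s + (3 - 4*(-5)²) = h*s + (3 - 4*25) = h*s + (3 - 100) = h*s - 97 = -97 + h*s)
L = 54150 (L = 6*(-97 - 6*(-⅓))² = 6*(-97 + 2)² = 6*(-95)² = 6*9025 = 54150)
-L = -1*54150 = -54150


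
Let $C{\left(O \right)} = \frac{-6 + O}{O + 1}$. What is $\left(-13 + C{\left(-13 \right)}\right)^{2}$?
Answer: $\frac{18769}{144} \approx 130.34$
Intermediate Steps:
$C{\left(O \right)} = \frac{-6 + O}{1 + O}$
$\left(-13 + C{\left(-13 \right)}\right)^{2} = \left(-13 + \frac{-6 - 13}{1 - 13}\right)^{2} = \left(-13 + \frac{1}{-12} \left(-19\right)\right)^{2} = \left(-13 - - \frac{19}{12}\right)^{2} = \left(-13 + \frac{19}{12}\right)^{2} = \left(- \frac{137}{12}\right)^{2} = \frac{18769}{144}$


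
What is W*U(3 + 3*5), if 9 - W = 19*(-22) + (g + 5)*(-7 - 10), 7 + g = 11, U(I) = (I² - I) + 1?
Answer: 178060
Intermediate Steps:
U(I) = 1 + I² - I
g = 4 (g = -7 + 11 = 4)
W = 580 (W = 9 - (19*(-22) + (4 + 5)*(-7 - 10)) = 9 - (-418 + 9*(-17)) = 9 - (-418 - 153) = 9 - 1*(-571) = 9 + 571 = 580)
W*U(3 + 3*5) = 580*(1 + (3 + 3*5)² - (3 + 3*5)) = 580*(1 + (3 + 15)² - (3 + 15)) = 580*(1 + 18² - 1*18) = 580*(1 + 324 - 18) = 580*307 = 178060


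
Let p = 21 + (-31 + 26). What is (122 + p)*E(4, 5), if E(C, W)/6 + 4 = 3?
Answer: -828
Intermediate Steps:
E(C, W) = -6 (E(C, W) = -24 + 6*3 = -24 + 18 = -6)
p = 16 (p = 21 - 5 = 16)
(122 + p)*E(4, 5) = (122 + 16)*(-6) = 138*(-6) = -828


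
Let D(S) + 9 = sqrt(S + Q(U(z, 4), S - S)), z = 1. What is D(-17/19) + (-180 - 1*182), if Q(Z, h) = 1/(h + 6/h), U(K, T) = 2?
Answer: -371 + I*sqrt(323)/19 ≈ -371.0 + 0.94591*I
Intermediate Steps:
D(S) = -9 + sqrt(S) (D(S) = -9 + sqrt(S + (S - S)/(6 + (S - S)**2)) = -9 + sqrt(S + 0/(6 + 0**2)) = -9 + sqrt(S + 0/(6 + 0)) = -9 + sqrt(S + 0/6) = -9 + sqrt(S + 0*(1/6)) = -9 + sqrt(S + 0) = -9 + sqrt(S))
D(-17/19) + (-180 - 1*182) = (-9 + sqrt(-17/19)) + (-180 - 1*182) = (-9 + sqrt(-17*1/19)) + (-180 - 182) = (-9 + sqrt(-17/19)) - 362 = (-9 + I*sqrt(323)/19) - 362 = -371 + I*sqrt(323)/19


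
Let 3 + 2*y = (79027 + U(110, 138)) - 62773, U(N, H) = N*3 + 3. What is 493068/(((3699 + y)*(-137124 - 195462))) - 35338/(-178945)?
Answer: 23473513407688/118939931637345 ≈ 0.19736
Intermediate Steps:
U(N, H) = 3 + 3*N (U(N, H) = 3*N + 3 = 3 + 3*N)
y = 8292 (y = -3/2 + ((79027 + (3 + 3*110)) - 62773)/2 = -3/2 + ((79027 + (3 + 330)) - 62773)/2 = -3/2 + ((79027 + 333) - 62773)/2 = -3/2 + (79360 - 62773)/2 = -3/2 + (½)*16587 = -3/2 + 16587/2 = 8292)
493068/(((3699 + y)*(-137124 - 195462))) - 35338/(-178945) = 493068/(((3699 + 8292)*(-137124 - 195462))) - 35338/(-178945) = 493068/((11991*(-332586))) - 35338*(-1/178945) = 493068/(-3988038726) + 35338/178945 = 493068*(-1/3988038726) + 35338/178945 = -82178/664673121 + 35338/178945 = 23473513407688/118939931637345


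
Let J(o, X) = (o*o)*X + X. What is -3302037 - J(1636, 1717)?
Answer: -4598847386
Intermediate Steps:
J(o, X) = X + X*o² (J(o, X) = o²*X + X = X*o² + X = X + X*o²)
-3302037 - J(1636, 1717) = -3302037 - 1717*(1 + 1636²) = -3302037 - 1717*(1 + 2676496) = -3302037 - 1717*2676497 = -3302037 - 1*4595545349 = -3302037 - 4595545349 = -4598847386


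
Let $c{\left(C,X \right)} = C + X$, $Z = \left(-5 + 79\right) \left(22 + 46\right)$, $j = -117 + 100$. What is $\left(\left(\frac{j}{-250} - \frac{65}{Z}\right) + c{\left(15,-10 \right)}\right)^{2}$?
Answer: $\frac{10110155044609}{395641000000} \approx 25.554$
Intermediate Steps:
$j = -17$
$Z = 5032$ ($Z = 74 \cdot 68 = 5032$)
$\left(\left(\frac{j}{-250} - \frac{65}{Z}\right) + c{\left(15,-10 \right)}\right)^{2} = \left(\left(- \frac{17}{-250} - \frac{65}{5032}\right) + \left(15 - 10\right)\right)^{2} = \left(\left(\left(-17\right) \left(- \frac{1}{250}\right) - \frac{65}{5032}\right) + 5\right)^{2} = \left(\left(\frac{17}{250} - \frac{65}{5032}\right) + 5\right)^{2} = \left(\frac{34647}{629000} + 5\right)^{2} = \left(\frac{3179647}{629000}\right)^{2} = \frac{10110155044609}{395641000000}$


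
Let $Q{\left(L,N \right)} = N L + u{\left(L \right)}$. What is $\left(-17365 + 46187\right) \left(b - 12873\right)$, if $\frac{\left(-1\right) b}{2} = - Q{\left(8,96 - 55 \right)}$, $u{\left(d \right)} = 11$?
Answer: $-351484290$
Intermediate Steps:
$Q{\left(L,N \right)} = 11 + L N$ ($Q{\left(L,N \right)} = N L + 11 = L N + 11 = 11 + L N$)
$b = 678$ ($b = - 2 \left(- (11 + 8 \left(96 - 55\right))\right) = - 2 \left(- (11 + 8 \cdot 41)\right) = - 2 \left(- (11 + 328)\right) = - 2 \left(\left(-1\right) 339\right) = \left(-2\right) \left(-339\right) = 678$)
$\left(-17365 + 46187\right) \left(b - 12873\right) = \left(-17365 + 46187\right) \left(678 - 12873\right) = 28822 \left(-12195\right) = -351484290$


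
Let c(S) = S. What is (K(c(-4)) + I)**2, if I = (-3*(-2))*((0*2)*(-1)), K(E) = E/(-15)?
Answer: 16/225 ≈ 0.071111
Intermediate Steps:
K(E) = -E/15 (K(E) = E*(-1/15) = -E/15)
I = 0 (I = 6*(0*(-1)) = 6*0 = 0)
(K(c(-4)) + I)**2 = (-1/15*(-4) + 0)**2 = (4/15 + 0)**2 = (4/15)**2 = 16/225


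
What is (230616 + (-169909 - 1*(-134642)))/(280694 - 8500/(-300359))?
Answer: 58674830291/84308977646 ≈ 0.69595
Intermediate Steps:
(230616 + (-169909 - 1*(-134642)))/(280694 - 8500/(-300359)) = (230616 + (-169909 + 134642))/(280694 - 8500*(-1/300359)) = (230616 - 35267)/(280694 + 8500/300359) = 195349/(84308977646/300359) = 195349*(300359/84308977646) = 58674830291/84308977646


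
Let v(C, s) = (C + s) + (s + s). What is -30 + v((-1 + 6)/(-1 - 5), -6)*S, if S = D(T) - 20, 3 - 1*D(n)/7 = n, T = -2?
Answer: -625/2 ≈ -312.50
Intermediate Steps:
D(n) = 21 - 7*n
v(C, s) = C + 3*s (v(C, s) = (C + s) + 2*s = C + 3*s)
S = 15 (S = (21 - 7*(-2)) - 20 = (21 + 14) - 20 = 35 - 20 = 15)
-30 + v((-1 + 6)/(-1 - 5), -6)*S = -30 + ((-1 + 6)/(-1 - 5) + 3*(-6))*15 = -30 + (5/(-6) - 18)*15 = -30 + (5*(-1/6) - 18)*15 = -30 + (-5/6 - 18)*15 = -30 - 113/6*15 = -30 - 565/2 = -625/2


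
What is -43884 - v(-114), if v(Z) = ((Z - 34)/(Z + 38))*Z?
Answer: -43662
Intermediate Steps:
v(Z) = Z*(-34 + Z)/(38 + Z) (v(Z) = ((-34 + Z)/(38 + Z))*Z = Z*(-34 + Z)/(38 + Z))
-43884 - v(-114) = -43884 - (-114)*(-34 - 114)/(38 - 114) = -43884 - (-114)*(-148)/(-76) = -43884 - (-114)*(-1)*(-148)/76 = -43884 - 1*(-222) = -43884 + 222 = -43662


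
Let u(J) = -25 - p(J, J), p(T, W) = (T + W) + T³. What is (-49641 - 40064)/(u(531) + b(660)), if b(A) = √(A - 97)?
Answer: 13430845918490/22416790473974321 + 89705*√563/22416790473974321 ≈ 0.00059914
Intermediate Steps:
p(T, W) = T + W + T³
u(J) = -25 - J³ - 2*J (u(J) = -25 - (J + J + J³) = -25 - (J³ + 2*J) = -25 + (-J³ - 2*J) = -25 - J³ - 2*J)
b(A) = √(-97 + A)
(-49641 - 40064)/(u(531) + b(660)) = (-49641 - 40064)/((-25 - 1*531³ - 2*531) + √(-97 + 660)) = -89705/((-25 - 1*149721291 - 1062) + √563) = -89705/((-25 - 149721291 - 1062) + √563) = -89705/(-149722378 + √563)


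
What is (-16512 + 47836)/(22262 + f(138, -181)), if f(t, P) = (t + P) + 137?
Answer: 7831/5589 ≈ 1.4011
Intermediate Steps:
f(t, P) = 137 + P + t (f(t, P) = (P + t) + 137 = 137 + P + t)
(-16512 + 47836)/(22262 + f(138, -181)) = (-16512 + 47836)/(22262 + (137 - 181 + 138)) = 31324/(22262 + 94) = 31324/22356 = 31324*(1/22356) = 7831/5589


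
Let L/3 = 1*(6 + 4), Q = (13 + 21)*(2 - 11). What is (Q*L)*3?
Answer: -27540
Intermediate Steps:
Q = -306 (Q = 34*(-9) = -306)
L = 30 (L = 3*(1*(6 + 4)) = 3*(1*10) = 3*10 = 30)
(Q*L)*3 = -306*30*3 = -9180*3 = -27540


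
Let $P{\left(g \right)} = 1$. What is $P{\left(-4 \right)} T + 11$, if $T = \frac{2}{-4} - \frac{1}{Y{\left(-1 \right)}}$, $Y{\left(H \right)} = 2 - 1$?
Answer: $\frac{19}{2} \approx 9.5$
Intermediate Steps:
$Y{\left(H \right)} = 1$ ($Y{\left(H \right)} = 2 - 1 = 1$)
$T = - \frac{3}{2}$ ($T = \frac{2}{-4} - 1^{-1} = 2 \left(- \frac{1}{4}\right) - 1 = - \frac{1}{2} - 1 = - \frac{3}{2} \approx -1.5$)
$P{\left(-4 \right)} T + 11 = 1 \left(- \frac{3}{2}\right) + 11 = - \frac{3}{2} + 11 = \frac{19}{2}$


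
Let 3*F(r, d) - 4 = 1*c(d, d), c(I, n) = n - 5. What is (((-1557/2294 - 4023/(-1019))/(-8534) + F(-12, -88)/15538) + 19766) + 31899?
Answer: 1413038859313637597/27350022684804 ≈ 51665.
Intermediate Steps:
c(I, n) = -5 + n
F(r, d) = -⅓ + d/3 (F(r, d) = 4/3 + (1*(-5 + d))/3 = 4/3 + (-5 + d)/3 = 4/3 + (-5/3 + d/3) = -⅓ + d/3)
(((-1557/2294 - 4023/(-1019))/(-8534) + F(-12, -88)/15538) + 19766) + 31899 = (((-1557/2294 - 4023/(-1019))/(-8534) + (-⅓ + (⅓)*(-88))/15538) + 19766) + 31899 = (((-1557*1/2294 - 4023*(-1/1019))*(-1/8534) + (-⅓ - 88/3)*(1/15538)) + 19766) + 31899 = (((-1557/2294 + 4023/1019)*(-1/8534) - 89/3*1/15538) + 19766) + 31899 = (((7642179/2337586)*(-1/8534) - 89/46614) + 19766) + 31899 = ((-7642179/19948958924 - 89/46614) + 19766) + 31899 = (-62696761063/27350022684804 + 19766) + 31899 = 540600485691074801/27350022684804 + 31899 = 1413038859313637597/27350022684804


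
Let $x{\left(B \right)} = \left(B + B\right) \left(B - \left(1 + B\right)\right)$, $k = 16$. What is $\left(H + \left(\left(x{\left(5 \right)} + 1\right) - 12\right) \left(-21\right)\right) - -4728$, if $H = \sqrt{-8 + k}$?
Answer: $5169 + 2 \sqrt{2} \approx 5171.8$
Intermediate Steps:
$x{\left(B \right)} = - 2 B$ ($x{\left(B \right)} = 2 B \left(-1\right) = - 2 B$)
$H = 2 \sqrt{2}$ ($H = \sqrt{-8 + 16} = \sqrt{8} = 2 \sqrt{2} \approx 2.8284$)
$\left(H + \left(\left(x{\left(5 \right)} + 1\right) - 12\right) \left(-21\right)\right) - -4728 = \left(2 \sqrt{2} + \left(\left(\left(-2\right) 5 + 1\right) - 12\right) \left(-21\right)\right) - -4728 = \left(2 \sqrt{2} + \left(\left(-10 + 1\right) - 12\right) \left(-21\right)\right) + 4728 = \left(2 \sqrt{2} + \left(-9 - 12\right) \left(-21\right)\right) + 4728 = \left(2 \sqrt{2} - -441\right) + 4728 = \left(2 \sqrt{2} + 441\right) + 4728 = \left(441 + 2 \sqrt{2}\right) + 4728 = 5169 + 2 \sqrt{2}$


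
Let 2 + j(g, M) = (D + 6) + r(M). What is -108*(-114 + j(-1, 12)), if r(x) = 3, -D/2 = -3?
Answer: 10908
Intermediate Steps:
D = 6 (D = -2*(-3) = 6)
j(g, M) = 13 (j(g, M) = -2 + ((6 + 6) + 3) = -2 + (12 + 3) = -2 + 15 = 13)
-108*(-114 + j(-1, 12)) = -108*(-114 + 13) = -108*(-101) = 10908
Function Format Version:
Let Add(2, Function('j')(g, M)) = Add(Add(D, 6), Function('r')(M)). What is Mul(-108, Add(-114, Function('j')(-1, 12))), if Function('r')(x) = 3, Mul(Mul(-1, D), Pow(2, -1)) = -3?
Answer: 10908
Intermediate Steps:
D = 6 (D = Mul(-2, -3) = 6)
Function('j')(g, M) = 13 (Function('j')(g, M) = Add(-2, Add(Add(6, 6), 3)) = Add(-2, Add(12, 3)) = Add(-2, 15) = 13)
Mul(-108, Add(-114, Function('j')(-1, 12))) = Mul(-108, Add(-114, 13)) = Mul(-108, -101) = 10908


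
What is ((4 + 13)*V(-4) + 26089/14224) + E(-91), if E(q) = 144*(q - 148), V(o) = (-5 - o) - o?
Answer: -69825953/2032 ≈ -34363.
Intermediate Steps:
V(o) = -5 - 2*o
E(q) = -21312 + 144*q (E(q) = 144*(-148 + q) = -21312 + 144*q)
((4 + 13)*V(-4) + 26089/14224) + E(-91) = ((4 + 13)*(-5 - 2*(-4)) + 26089/14224) + (-21312 + 144*(-91)) = (17*(-5 + 8) + 26089*(1/14224)) + (-21312 - 13104) = (17*3 + 3727/2032) - 34416 = (51 + 3727/2032) - 34416 = 107359/2032 - 34416 = -69825953/2032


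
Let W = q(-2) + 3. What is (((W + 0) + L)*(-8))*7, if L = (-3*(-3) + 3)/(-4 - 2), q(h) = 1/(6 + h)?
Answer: -70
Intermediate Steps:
L = -2 (L = (9 + 3)/(-6) = 12*(-⅙) = -2)
W = 13/4 (W = 1/(6 - 2) + 3 = 1/4 + 3 = ¼ + 3 = 13/4 ≈ 3.2500)
(((W + 0) + L)*(-8))*7 = (((13/4 + 0) - 2)*(-8))*7 = ((13/4 - 2)*(-8))*7 = ((5/4)*(-8))*7 = -10*7 = -70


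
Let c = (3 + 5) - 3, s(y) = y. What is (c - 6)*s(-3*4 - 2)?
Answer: 14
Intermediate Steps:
c = 5 (c = 8 - 3 = 5)
(c - 6)*s(-3*4 - 2) = (5 - 6)*(-3*4 - 2) = -(-12 - 2) = -1*(-14) = 14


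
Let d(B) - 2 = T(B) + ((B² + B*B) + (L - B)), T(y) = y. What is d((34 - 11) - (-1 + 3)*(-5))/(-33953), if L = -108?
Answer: -2072/33953 ≈ -0.061026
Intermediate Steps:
d(B) = -106 + 2*B² (d(B) = 2 + (B + ((B² + B*B) + (-108 - B))) = 2 + (B + ((B² + B²) + (-108 - B))) = 2 + (B + (2*B² + (-108 - B))) = 2 + (B + (-108 - B + 2*B²)) = 2 + (-108 + 2*B²) = -106 + 2*B²)
d((34 - 11) - (-1 + 3)*(-5))/(-33953) = (-106 + 2*((34 - 11) - (-1 + 3)*(-5))²)/(-33953) = (-106 + 2*(23 - 2*(-5))²)*(-1/33953) = (-106 + 2*(23 - 1*(-10))²)*(-1/33953) = (-106 + 2*(23 + 10)²)*(-1/33953) = (-106 + 2*33²)*(-1/33953) = (-106 + 2*1089)*(-1/33953) = (-106 + 2178)*(-1/33953) = 2072*(-1/33953) = -2072/33953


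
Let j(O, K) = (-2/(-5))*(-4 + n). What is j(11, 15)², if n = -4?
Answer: 256/25 ≈ 10.240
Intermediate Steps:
j(O, K) = -16/5 (j(O, K) = (-2/(-5))*(-4 - 4) = -2*(-⅕)*(-8) = (⅖)*(-8) = -16/5)
j(11, 15)² = (-16/5)² = 256/25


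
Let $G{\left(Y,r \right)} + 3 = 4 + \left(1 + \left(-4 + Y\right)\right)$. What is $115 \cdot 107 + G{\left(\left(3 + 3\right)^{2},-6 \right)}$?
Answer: $12339$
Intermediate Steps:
$G{\left(Y,r \right)} = -2 + Y$ ($G{\left(Y,r \right)} = -3 + \left(4 + \left(1 + \left(-4 + Y\right)\right)\right) = -3 + \left(4 + \left(-3 + Y\right)\right) = -3 + \left(1 + Y\right) = -2 + Y$)
$115 \cdot 107 + G{\left(\left(3 + 3\right)^{2},-6 \right)} = 115 \cdot 107 - \left(2 - \left(3 + 3\right)^{2}\right) = 12305 - \left(2 - 6^{2}\right) = 12305 + \left(-2 + 36\right) = 12305 + 34 = 12339$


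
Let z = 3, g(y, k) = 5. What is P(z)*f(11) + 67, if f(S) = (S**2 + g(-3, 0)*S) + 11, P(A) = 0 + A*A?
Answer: 1750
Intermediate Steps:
P(A) = A**2 (P(A) = 0 + A**2 = A**2)
f(S) = 11 + S**2 + 5*S (f(S) = (S**2 + 5*S) + 11 = 11 + S**2 + 5*S)
P(z)*f(11) + 67 = 3**2*(11 + 11**2 + 5*11) + 67 = 9*(11 + 121 + 55) + 67 = 9*187 + 67 = 1683 + 67 = 1750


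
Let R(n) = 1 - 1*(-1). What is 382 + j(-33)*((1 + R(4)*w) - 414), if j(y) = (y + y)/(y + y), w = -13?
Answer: -57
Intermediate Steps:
R(n) = 2 (R(n) = 1 + 1 = 2)
j(y) = 1 (j(y) = (2*y)/((2*y)) = (2*y)*(1/(2*y)) = 1)
382 + j(-33)*((1 + R(4)*w) - 414) = 382 + 1*((1 + 2*(-13)) - 414) = 382 + 1*((1 - 26) - 414) = 382 + 1*(-25 - 414) = 382 + 1*(-439) = 382 - 439 = -57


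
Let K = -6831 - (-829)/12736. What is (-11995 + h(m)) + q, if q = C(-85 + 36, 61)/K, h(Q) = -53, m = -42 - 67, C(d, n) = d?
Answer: -1048160761712/86998787 ≈ -12048.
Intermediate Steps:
K = -86998787/12736 (K = -6831 - (-829)/12736 = -6831 - 1*(-829/12736) = -6831 + 829/12736 = -86998787/12736 ≈ -6830.9)
m = -109
q = 624064/86998787 (q = (-85 + 36)/(-86998787/12736) = -49*(-12736/86998787) = 624064/86998787 ≈ 0.0071732)
(-11995 + h(m)) + q = (-11995 - 53) + 624064/86998787 = -12048 + 624064/86998787 = -1048160761712/86998787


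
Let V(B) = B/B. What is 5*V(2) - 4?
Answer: 1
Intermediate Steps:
V(B) = 1
5*V(2) - 4 = 5*1 - 4 = 5 - 4 = 1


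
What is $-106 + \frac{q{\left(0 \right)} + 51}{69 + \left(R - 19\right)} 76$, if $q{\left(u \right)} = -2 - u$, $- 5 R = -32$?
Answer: $- \frac{5636}{141} \approx -39.972$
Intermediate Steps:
$R = \frac{32}{5}$ ($R = \left(- \frac{1}{5}\right) \left(-32\right) = \frac{32}{5} \approx 6.4$)
$-106 + \frac{q{\left(0 \right)} + 51}{69 + \left(R - 19\right)} 76 = -106 + \frac{\left(-2 - 0\right) + 51}{69 + \left(\frac{32}{5} - 19\right)} 76 = -106 + \frac{\left(-2 + 0\right) + 51}{69 + \left(\frac{32}{5} - 19\right)} 76 = -106 + \frac{-2 + 51}{69 - \frac{63}{5}} \cdot 76 = -106 + \frac{49}{\frac{282}{5}} \cdot 76 = -106 + 49 \cdot \frac{5}{282} \cdot 76 = -106 + \frac{245}{282} \cdot 76 = -106 + \frac{9310}{141} = - \frac{5636}{141}$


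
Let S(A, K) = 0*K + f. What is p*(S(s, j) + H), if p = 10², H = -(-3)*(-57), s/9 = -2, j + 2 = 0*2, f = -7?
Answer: -17800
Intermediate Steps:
j = -2 (j = -2 + 0*2 = -2 + 0 = -2)
s = -18 (s = 9*(-2) = -18)
H = -171 (H = -1*171 = -171)
S(A, K) = -7 (S(A, K) = 0*K - 7 = 0 - 7 = -7)
p = 100
p*(S(s, j) + H) = 100*(-7 - 171) = 100*(-178) = -17800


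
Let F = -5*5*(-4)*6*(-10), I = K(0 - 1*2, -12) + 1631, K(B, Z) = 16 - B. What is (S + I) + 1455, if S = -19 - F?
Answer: 9085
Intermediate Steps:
I = 1649 (I = (16 - (0 - 1*2)) + 1631 = (16 - (0 - 2)) + 1631 = (16 - 1*(-2)) + 1631 = (16 + 2) + 1631 = 18 + 1631 = 1649)
F = -6000 (F = -(-100)*6*(-10) = -5*(-120)*(-10) = 600*(-10) = -6000)
S = 5981 (S = -19 - 1*(-6000) = -19 + 6000 = 5981)
(S + I) + 1455 = (5981 + 1649) + 1455 = 7630 + 1455 = 9085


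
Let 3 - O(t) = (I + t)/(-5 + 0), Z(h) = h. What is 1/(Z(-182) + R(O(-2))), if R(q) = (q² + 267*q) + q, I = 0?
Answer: 25/13039 ≈ 0.0019173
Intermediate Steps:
O(t) = 3 + t/5 (O(t) = 3 - (0 + t)/(-5 + 0) = 3 - t/(-5) = 3 - t*(-1)/5 = 3 - (-1)*t/5 = 3 + t/5)
R(q) = q² + 268*q
1/(Z(-182) + R(O(-2))) = 1/(-182 + (3 + (⅕)*(-2))*(268 + (3 + (⅕)*(-2)))) = 1/(-182 + (3 - ⅖)*(268 + (3 - ⅖))) = 1/(-182 + 13*(268 + 13/5)/5) = 1/(-182 + (13/5)*(1353/5)) = 1/(-182 + 17589/25) = 1/(13039/25) = 25/13039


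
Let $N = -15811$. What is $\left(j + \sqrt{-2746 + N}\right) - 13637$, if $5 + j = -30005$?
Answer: $-43647 + i \sqrt{18557} \approx -43647.0 + 136.22 i$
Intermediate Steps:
$j = -30010$ ($j = -5 - 30005 = -30010$)
$\left(j + \sqrt{-2746 + N}\right) - 13637 = \left(-30010 + \sqrt{-2746 - 15811}\right) - 13637 = \left(-30010 + \sqrt{-18557}\right) - 13637 = \left(-30010 + i \sqrt{18557}\right) - 13637 = -43647 + i \sqrt{18557}$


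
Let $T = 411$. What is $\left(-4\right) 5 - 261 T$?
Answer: $-107291$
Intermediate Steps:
$\left(-4\right) 5 - 261 T = \left(-4\right) 5 - 107271 = -20 - 107271 = -107291$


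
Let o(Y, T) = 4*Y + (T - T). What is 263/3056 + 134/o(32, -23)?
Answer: 13849/12224 ≈ 1.1329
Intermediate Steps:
o(Y, T) = 4*Y (o(Y, T) = 4*Y + 0 = 4*Y)
263/3056 + 134/o(32, -23) = 263/3056 + 134/((4*32)) = 263*(1/3056) + 134/128 = 263/3056 + 134*(1/128) = 263/3056 + 67/64 = 13849/12224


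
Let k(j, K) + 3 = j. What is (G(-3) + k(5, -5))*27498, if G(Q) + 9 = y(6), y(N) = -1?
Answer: -219984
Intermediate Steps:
k(j, K) = -3 + j
G(Q) = -10 (G(Q) = -9 - 1 = -10)
(G(-3) + k(5, -5))*27498 = (-10 + (-3 + 5))*27498 = (-10 + 2)*27498 = -8*27498 = -219984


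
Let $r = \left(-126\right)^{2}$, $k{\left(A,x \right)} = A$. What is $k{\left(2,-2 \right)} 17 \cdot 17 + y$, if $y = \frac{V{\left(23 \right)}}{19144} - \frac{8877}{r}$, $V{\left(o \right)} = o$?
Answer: $\frac{14625170591}{25327512} \approx 577.44$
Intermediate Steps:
$r = 15876$
$y = - \frac{14131345}{25327512}$ ($y = \frac{23}{19144} - \frac{8877}{15876} = 23 \cdot \frac{1}{19144} - \frac{2959}{5292} = \frac{23}{19144} - \frac{2959}{5292} = - \frac{14131345}{25327512} \approx -0.55794$)
$k{\left(2,-2 \right)} 17 \cdot 17 + y = 2 \cdot 17 \cdot 17 - \frac{14131345}{25327512} = 34 \cdot 17 - \frac{14131345}{25327512} = 578 - \frac{14131345}{25327512} = \frac{14625170591}{25327512}$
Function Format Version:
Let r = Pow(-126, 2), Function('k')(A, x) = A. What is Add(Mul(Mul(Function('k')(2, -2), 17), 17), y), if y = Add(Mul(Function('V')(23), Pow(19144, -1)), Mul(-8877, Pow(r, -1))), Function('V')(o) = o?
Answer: Rational(14625170591, 25327512) ≈ 577.44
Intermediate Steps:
r = 15876
y = Rational(-14131345, 25327512) (y = Add(Mul(23, Pow(19144, -1)), Mul(-8877, Pow(15876, -1))) = Add(Mul(23, Rational(1, 19144)), Mul(-8877, Rational(1, 15876))) = Add(Rational(23, 19144), Rational(-2959, 5292)) = Rational(-14131345, 25327512) ≈ -0.55794)
Add(Mul(Mul(Function('k')(2, -2), 17), 17), y) = Add(Mul(Mul(2, 17), 17), Rational(-14131345, 25327512)) = Add(Mul(34, 17), Rational(-14131345, 25327512)) = Add(578, Rational(-14131345, 25327512)) = Rational(14625170591, 25327512)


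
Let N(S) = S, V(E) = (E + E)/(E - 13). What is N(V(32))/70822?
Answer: 32/672809 ≈ 4.7562e-5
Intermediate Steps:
V(E) = 2*E/(-13 + E) (V(E) = (2*E)/(-13 + E) = 2*E/(-13 + E))
N(V(32))/70822 = (2*32/(-13 + 32))/70822 = (2*32/19)*(1/70822) = (2*32*(1/19))*(1/70822) = (64/19)*(1/70822) = 32/672809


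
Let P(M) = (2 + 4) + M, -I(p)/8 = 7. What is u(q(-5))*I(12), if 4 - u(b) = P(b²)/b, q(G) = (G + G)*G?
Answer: 64568/25 ≈ 2582.7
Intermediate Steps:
I(p) = -56 (I(p) = -8*7 = -56)
q(G) = 2*G² (q(G) = (2*G)*G = 2*G²)
P(M) = 6 + M
u(b) = 4 - (6 + b²)/b
u(q(-5))*I(12) = (4 - 2*(-5)² - 6/(2*(-5)²))*(-56) = (4 - 2*25 - 6/(2*25))*(-56) = (4 - 1*50 - 6/50)*(-56) = (4 - 50 - 6*1/50)*(-56) = (4 - 50 - 3/25)*(-56) = -1153/25*(-56) = 64568/25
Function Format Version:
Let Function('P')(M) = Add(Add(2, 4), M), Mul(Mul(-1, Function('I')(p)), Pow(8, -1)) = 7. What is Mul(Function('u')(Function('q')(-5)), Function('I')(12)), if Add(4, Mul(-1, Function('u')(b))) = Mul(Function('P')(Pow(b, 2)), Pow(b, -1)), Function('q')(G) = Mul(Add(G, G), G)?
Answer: Rational(64568, 25) ≈ 2582.7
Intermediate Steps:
Function('I')(p) = -56 (Function('I')(p) = Mul(-8, 7) = -56)
Function('q')(G) = Mul(2, Pow(G, 2)) (Function('q')(G) = Mul(Mul(2, G), G) = Mul(2, Pow(G, 2)))
Function('P')(M) = Add(6, M)
Function('u')(b) = Add(4, Mul(-1, Pow(b, -1), Add(6, Pow(b, 2)))) (Function('u')(b) = Add(4, Mul(-1, Mul(Add(6, Pow(b, 2)), Pow(b, -1)))) = Add(4, Mul(-1, Mul(Pow(b, -1), Add(6, Pow(b, 2))))) = Add(4, Mul(-1, Pow(b, -1), Add(6, Pow(b, 2)))))
Mul(Function('u')(Function('q')(-5)), Function('I')(12)) = Mul(Add(4, Mul(-1, Mul(2, Pow(-5, 2))), Mul(-6, Pow(Mul(2, Pow(-5, 2)), -1))), -56) = Mul(Add(4, Mul(-1, Mul(2, 25)), Mul(-6, Pow(Mul(2, 25), -1))), -56) = Mul(Add(4, Mul(-1, 50), Mul(-6, Pow(50, -1))), -56) = Mul(Add(4, -50, Mul(-6, Rational(1, 50))), -56) = Mul(Add(4, -50, Rational(-3, 25)), -56) = Mul(Rational(-1153, 25), -56) = Rational(64568, 25)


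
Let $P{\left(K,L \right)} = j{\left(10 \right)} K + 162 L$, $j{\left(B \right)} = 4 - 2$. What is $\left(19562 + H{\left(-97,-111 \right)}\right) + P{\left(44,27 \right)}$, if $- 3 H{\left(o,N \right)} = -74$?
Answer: $\frac{72146}{3} \approx 24049.0$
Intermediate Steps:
$j{\left(B \right)} = 2$
$P{\left(K,L \right)} = 2 K + 162 L$
$H{\left(o,N \right)} = \frac{74}{3}$ ($H{\left(o,N \right)} = \left(- \frac{1}{3}\right) \left(-74\right) = \frac{74}{3}$)
$\left(19562 + H{\left(-97,-111 \right)}\right) + P{\left(44,27 \right)} = \left(19562 + \frac{74}{3}\right) + \left(2 \cdot 44 + 162 \cdot 27\right) = \frac{58760}{3} + \left(88 + 4374\right) = \frac{58760}{3} + 4462 = \frac{72146}{3}$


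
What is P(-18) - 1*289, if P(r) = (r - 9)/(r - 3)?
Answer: -2014/7 ≈ -287.71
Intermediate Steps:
P(r) = (-9 + r)/(-3 + r)
P(-18) - 1*289 = (-9 - 18)/(-3 - 18) - 1*289 = -27/(-21) - 289 = -1/21*(-27) - 289 = 9/7 - 289 = -2014/7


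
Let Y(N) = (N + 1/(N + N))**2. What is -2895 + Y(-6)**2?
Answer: -31632479/20736 ≈ -1525.5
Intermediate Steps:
Y(N) = (N + 1/(2*N))**2
-2895 + Y(-6)**2 = -2895 + ((1/4)*(1 + 2*(-6)**2)**2/(-6)**2)**2 = -2895 + ((1/4)*(1/36)*(1 + 2*36)**2)**2 = -2895 + ((1/4)*(1/36)*(1 + 72)**2)**2 = -2895 + ((1/4)*(1/36)*73**2)**2 = -2895 + ((1/4)*(1/36)*5329)**2 = -2895 + (5329/144)**2 = -2895 + 28398241/20736 = -31632479/20736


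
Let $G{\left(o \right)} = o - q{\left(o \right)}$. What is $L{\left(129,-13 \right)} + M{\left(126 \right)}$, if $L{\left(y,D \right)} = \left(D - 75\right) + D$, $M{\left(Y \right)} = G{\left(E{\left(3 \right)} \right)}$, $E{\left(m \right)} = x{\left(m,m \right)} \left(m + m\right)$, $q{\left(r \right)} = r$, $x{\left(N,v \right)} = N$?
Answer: $-101$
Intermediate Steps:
$E{\left(m \right)} = 2 m^{2}$ ($E{\left(m \right)} = m \left(m + m\right) = m 2 m = 2 m^{2}$)
$G{\left(o \right)} = 0$ ($G{\left(o \right)} = o - o = 0$)
$M{\left(Y \right)} = 0$
$L{\left(y,D \right)} = -75 + 2 D$ ($L{\left(y,D \right)} = \left(-75 + D\right) + D = -75 + 2 D$)
$L{\left(129,-13 \right)} + M{\left(126 \right)} = \left(-75 + 2 \left(-13\right)\right) + 0 = \left(-75 - 26\right) + 0 = -101 + 0 = -101$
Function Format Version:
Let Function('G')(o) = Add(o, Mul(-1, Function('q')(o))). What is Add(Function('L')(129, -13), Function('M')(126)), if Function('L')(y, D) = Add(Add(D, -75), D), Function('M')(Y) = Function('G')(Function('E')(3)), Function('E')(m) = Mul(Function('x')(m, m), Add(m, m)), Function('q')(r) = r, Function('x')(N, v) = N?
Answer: -101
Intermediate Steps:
Function('E')(m) = Mul(2, Pow(m, 2)) (Function('E')(m) = Mul(m, Add(m, m)) = Mul(m, Mul(2, m)) = Mul(2, Pow(m, 2)))
Function('G')(o) = 0 (Function('G')(o) = Add(o, Mul(-1, o)) = 0)
Function('M')(Y) = 0
Function('L')(y, D) = Add(-75, Mul(2, D)) (Function('L')(y, D) = Add(Add(-75, D), D) = Add(-75, Mul(2, D)))
Add(Function('L')(129, -13), Function('M')(126)) = Add(Add(-75, Mul(2, -13)), 0) = Add(Add(-75, -26), 0) = Add(-101, 0) = -101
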